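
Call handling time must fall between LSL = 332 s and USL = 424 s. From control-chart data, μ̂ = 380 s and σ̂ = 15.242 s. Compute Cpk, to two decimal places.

0.96

Cpu = (USL − μ̂) / (3σ̂) = (424 − 380) / (3 × 15.242) = 0.9623; Cpl = (μ̂ − LSL) / (3σ̂) = (380 − 332) / (3 × 15.242) = 1.0497; Cpk = min(Cpu, Cpl) = 0.9623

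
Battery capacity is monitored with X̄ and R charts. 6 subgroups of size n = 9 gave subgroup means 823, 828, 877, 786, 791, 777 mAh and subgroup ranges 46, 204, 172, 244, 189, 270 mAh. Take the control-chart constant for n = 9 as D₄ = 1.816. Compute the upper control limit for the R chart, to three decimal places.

R̄ = (46 + 204 + 172 + 244 + 189 + 270) / 6 = 1125.0000 / 6 = 187.5000
UCL_R = D₄·R̄ = 1.816 × 187.5000 = 340.5000

340.500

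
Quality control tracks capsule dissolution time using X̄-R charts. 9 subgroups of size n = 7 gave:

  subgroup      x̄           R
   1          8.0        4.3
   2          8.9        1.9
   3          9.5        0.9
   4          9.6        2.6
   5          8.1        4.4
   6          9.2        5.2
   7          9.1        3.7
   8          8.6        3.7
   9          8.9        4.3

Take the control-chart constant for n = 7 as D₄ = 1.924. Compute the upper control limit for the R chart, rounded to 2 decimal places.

6.63

R̄ = (4.3 + 1.9 + 0.9 + 2.6 + 4.4 + 5.2 + 3.7 + 3.7 + 4.3) / 9 = 31.0000 / 9 = 3.4444
UCL_R = D₄·R̄ = 1.924 × 3.4444 = 6.6271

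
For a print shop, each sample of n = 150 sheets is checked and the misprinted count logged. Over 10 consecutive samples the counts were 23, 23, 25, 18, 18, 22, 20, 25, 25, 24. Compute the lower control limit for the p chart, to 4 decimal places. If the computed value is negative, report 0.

0.0615

p̄ = Σdᵢ / (k·n) = 223 / (10 × 150) = 0.14867
LCL = p̄ − 3·√(p̄(1−p̄)/n) = 0.14867 − 3 × 0.02905 = 0.06152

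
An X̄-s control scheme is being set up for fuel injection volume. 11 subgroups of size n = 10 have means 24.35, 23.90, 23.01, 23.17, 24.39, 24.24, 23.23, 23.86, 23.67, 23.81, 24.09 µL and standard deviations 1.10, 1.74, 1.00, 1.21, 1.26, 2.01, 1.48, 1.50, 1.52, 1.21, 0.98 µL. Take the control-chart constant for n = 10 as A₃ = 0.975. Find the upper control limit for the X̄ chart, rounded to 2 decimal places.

X̄̄ = (24.35 + 23.90 + 23.01 + 23.17 + 24.39 + 24.24 + 23.23 + 23.86 + 23.67 + 23.81 + 24.09) / 11 = 23.7927
s̄ = (1.10 + 1.74 + 1.00 + 1.21 + 1.26 + 2.01 + 1.48 + 1.50 + 1.52 + 1.21 + 0.98) / 11 = 1.3645
UCL = X̄̄ + A₃·s̄ = 23.7927 + 0.975 × 1.3645 = 25.1232

25.12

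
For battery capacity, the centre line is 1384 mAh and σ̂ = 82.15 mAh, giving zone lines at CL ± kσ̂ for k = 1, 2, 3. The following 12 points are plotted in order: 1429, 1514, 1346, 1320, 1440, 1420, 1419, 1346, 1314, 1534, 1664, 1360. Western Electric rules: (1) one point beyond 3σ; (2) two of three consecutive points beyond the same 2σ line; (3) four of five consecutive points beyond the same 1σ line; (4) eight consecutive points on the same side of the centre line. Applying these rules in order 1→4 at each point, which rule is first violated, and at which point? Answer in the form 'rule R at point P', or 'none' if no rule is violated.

Zone of each point (C = within 1σ̂, B = 1σ̂–2σ̂, A = 2σ̂–3σ̂, * = beyond 3σ̂; sign = side of CL): 1:+C, 2:+B, 3:-C, 4:-C, 5:+C, 6:+C, 7:+C, 8:-C, 9:-C, 10:+B, 11:+*, 12:-C
Rule 1 (one point beyond the 3σ limits) is satisfied at point 11.

rule 1 at point 11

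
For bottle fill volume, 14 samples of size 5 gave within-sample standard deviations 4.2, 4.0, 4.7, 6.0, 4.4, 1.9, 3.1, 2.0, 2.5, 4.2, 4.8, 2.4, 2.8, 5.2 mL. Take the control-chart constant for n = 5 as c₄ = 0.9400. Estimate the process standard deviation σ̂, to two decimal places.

3.97

s̄ = (4.2 + 4.0 + 4.7 + 6.0 + 4.4 + 1.9 + 3.1 + 2.0 + 2.5 + 4.2 + 4.8 + 2.4 + 2.8 + 5.2) / 14 = 3.7286
σ̂ = s̄ / c₄ = 3.7286 / 0.9400 = 3.9666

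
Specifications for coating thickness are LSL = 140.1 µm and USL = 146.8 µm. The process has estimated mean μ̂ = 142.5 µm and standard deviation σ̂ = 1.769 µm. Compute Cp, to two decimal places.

Cp = (USL − LSL) / (6σ̂) = (146.8 − 140.1) / (6 × 1.769) = 6.7000 / 10.6140 = 0.6312

0.63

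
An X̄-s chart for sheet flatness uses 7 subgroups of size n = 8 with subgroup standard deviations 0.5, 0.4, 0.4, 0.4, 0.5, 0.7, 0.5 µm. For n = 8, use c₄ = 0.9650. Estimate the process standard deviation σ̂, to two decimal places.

0.50

s̄ = (0.5 + 0.4 + 0.4 + 0.4 + 0.5 + 0.7 + 0.5) / 7 = 0.4857
σ̂ = s̄ / c₄ = 0.4857 / 0.9650 = 0.5033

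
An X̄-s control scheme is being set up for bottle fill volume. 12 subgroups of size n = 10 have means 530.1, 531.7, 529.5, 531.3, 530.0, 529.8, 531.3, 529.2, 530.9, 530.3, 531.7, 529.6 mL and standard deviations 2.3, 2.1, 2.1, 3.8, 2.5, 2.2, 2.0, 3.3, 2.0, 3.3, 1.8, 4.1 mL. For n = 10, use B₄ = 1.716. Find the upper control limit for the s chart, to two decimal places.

s̄ = (2.3 + 2.1 + 2.1 + 3.8 + 2.5 + 2.2 + 2.0 + 3.3 + 2.0 + 3.3 + 1.8 + 4.1) / 12 = 2.6250
UCL_s = B₄·s̄ = 1.716 × 2.6250 = 4.5045

4.50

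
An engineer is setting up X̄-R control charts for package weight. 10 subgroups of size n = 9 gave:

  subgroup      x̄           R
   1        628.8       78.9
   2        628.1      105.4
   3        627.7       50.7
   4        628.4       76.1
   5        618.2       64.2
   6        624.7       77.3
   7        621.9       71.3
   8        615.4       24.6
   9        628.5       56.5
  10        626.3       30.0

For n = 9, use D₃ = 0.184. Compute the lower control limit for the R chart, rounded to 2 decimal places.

R̄ = (78.9 + 105.4 + 50.7 + 76.1 + 64.2 + 77.3 + 71.3 + 24.6 + 56.5 + 30.0) / 10 = 635.0000 / 10 = 63.5000
LCL_R = D₃·R̄ = 0.184 × 63.5000 = 11.6840

11.68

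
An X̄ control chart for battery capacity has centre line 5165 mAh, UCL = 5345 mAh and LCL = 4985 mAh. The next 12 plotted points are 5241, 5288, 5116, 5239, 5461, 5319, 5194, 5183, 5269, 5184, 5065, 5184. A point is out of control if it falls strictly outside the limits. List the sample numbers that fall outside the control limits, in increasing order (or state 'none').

Compare each point to [4985, 5345]: sample 5 = 5461 > UCL.

5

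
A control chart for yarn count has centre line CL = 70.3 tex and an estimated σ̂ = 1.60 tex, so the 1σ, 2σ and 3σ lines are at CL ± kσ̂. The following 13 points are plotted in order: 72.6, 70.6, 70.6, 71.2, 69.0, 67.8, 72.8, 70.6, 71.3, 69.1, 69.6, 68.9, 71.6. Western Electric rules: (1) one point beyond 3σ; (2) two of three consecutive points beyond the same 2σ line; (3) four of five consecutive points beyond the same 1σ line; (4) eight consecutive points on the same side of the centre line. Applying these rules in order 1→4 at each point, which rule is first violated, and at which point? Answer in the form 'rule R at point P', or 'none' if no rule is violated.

none

Zone of each point (C = within 1σ̂, B = 1σ̂–2σ̂, A = 2σ̂–3σ̂, * = beyond 3σ̂; sign = side of CL): 1:+B, 2:+C, 3:+C, 4:+C, 5:-C, 6:-B, 7:+B, 8:+C, 9:+C, 10:-C, 11:-C, 12:-C, 13:+C
No rule fires across all 13 points.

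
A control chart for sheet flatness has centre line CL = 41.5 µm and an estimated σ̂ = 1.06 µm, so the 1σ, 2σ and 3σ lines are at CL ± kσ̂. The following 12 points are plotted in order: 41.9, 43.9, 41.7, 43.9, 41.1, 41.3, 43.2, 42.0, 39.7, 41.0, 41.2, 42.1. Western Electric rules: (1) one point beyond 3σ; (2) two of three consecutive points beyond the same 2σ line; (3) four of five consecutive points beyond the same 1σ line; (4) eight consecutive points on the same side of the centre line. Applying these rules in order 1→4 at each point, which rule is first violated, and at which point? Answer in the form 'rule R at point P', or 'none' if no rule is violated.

rule 2 at point 4

Zone of each point (C = within 1σ̂, B = 1σ̂–2σ̂, A = 2σ̂–3σ̂, * = beyond 3σ̂; sign = side of CL): 1:+C, 2:+A, 3:+C, 4:+A, 5:-C, 6:-C, 7:+B, 8:+C, 9:-B, 10:-C, 11:-C, 12:+C
Rule 2 (two of three consecutive points beyond the same 2σ limit) is satisfied at point 4.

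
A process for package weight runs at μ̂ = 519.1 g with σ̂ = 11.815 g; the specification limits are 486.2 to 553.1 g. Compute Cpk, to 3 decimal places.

Cpu = (USL − μ̂) / (3σ̂) = (553.1 − 519.1) / (3 × 11.815) = 0.9592; Cpl = (μ̂ − LSL) / (3σ̂) = (519.1 − 486.2) / (3 × 11.815) = 0.9282; Cpk = min(Cpu, Cpl) = 0.9282

0.928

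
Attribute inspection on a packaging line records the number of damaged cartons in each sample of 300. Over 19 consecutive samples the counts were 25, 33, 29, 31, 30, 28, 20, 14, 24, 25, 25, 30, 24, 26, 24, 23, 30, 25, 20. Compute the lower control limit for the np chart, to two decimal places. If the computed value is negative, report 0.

p̄ = Σdᵢ / (k·n) = 486 / (19 × 300) = 0.08526
LCL = np̄ − 3·√(np̄(1−p̄)) = 25.5789 − 3 × 4.8371 = 11.0675

11.07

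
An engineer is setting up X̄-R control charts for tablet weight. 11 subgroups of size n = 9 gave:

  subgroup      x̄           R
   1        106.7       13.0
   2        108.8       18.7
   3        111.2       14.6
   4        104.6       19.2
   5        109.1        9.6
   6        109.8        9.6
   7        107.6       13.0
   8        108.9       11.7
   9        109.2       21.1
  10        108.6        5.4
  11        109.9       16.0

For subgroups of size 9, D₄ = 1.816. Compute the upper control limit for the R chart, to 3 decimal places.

R̄ = (13.0 + 18.7 + 14.6 + 19.2 + 9.6 + 9.6 + 13.0 + 11.7 + 21.1 + 5.4 + 16.0) / 11 = 151.9000 / 11 = 13.8091
UCL_R = D₄·R̄ = 1.816 × 13.8091 = 25.0773

25.077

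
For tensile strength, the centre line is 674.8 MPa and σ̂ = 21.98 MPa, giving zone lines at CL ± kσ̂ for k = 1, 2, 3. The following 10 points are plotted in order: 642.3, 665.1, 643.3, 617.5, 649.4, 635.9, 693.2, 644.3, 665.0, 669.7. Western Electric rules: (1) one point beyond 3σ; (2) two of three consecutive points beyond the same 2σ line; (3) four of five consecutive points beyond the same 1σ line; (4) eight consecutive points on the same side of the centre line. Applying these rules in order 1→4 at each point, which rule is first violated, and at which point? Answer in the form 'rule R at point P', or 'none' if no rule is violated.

rule 3 at point 5

Zone of each point (C = within 1σ̂, B = 1σ̂–2σ̂, A = 2σ̂–3σ̂, * = beyond 3σ̂; sign = side of CL): 1:-B, 2:-C, 3:-B, 4:-A, 5:-B, 6:-B, 7:+C, 8:-B, 9:-C, 10:-C
Rule 3 (four of five consecutive points beyond the same 1σ limit) is satisfied at point 5.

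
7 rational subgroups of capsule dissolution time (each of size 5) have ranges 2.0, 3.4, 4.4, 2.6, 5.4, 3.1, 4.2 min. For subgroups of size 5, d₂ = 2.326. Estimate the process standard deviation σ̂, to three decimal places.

1.542

R̄ = (2.0 + 3.4 + 4.4 + 2.6 + 5.4 + 3.1 + 4.2) / 7 = 3.5857
σ̂ = R̄ / d₂ = 3.5857 / 2.326 = 1.5416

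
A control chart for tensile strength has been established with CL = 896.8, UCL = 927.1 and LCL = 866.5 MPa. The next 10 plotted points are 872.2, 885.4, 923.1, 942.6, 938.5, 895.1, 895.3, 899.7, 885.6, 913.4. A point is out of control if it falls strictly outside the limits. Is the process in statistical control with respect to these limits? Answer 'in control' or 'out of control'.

out of control

Compare each point to [866.5, 927.1]: sample 4 = 942.6 > UCL; sample 5 = 938.5 > UCL.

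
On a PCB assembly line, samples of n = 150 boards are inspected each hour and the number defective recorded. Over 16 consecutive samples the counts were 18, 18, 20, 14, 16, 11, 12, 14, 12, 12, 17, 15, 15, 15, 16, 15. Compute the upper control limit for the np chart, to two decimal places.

26.02

p̄ = Σdᵢ / (k·n) = 240 / (16 × 150) = 0.10000
UCL = np̄ + 3·√(np̄(1−p̄)) = 15.0000 + 3 × √(15.0000×0.90000) = 15.0000 + 3 × 3.6742 = 26.0227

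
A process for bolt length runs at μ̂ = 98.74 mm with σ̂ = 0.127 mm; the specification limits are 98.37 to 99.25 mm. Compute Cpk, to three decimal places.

Cpu = (USL − μ̂) / (3σ̂) = (99.25 − 98.74) / (3 × 0.127) = 1.3386; Cpl = (μ̂ − LSL) / (3σ̂) = (98.74 − 98.37) / (3 × 0.127) = 0.9711; Cpk = min(Cpu, Cpl) = 0.9711

0.971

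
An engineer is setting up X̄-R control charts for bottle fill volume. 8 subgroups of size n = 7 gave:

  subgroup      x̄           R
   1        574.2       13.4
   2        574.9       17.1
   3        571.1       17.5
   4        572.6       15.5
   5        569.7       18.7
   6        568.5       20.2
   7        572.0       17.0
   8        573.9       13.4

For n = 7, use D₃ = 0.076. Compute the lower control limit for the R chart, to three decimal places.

R̄ = (13.4 + 17.1 + 17.5 + 15.5 + 18.7 + 20.2 + 17.0 + 13.4) / 8 = 132.8000 / 8 = 16.6000
LCL_R = D₃·R̄ = 0.076 × 16.6000 = 1.2616

1.262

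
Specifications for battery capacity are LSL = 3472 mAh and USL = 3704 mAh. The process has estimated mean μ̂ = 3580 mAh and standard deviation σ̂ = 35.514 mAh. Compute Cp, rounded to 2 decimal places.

Cp = (USL − LSL) / (6σ̂) = (3704 − 3472) / (6 × 35.514) = 232.0000 / 213.0840 = 1.0888

1.09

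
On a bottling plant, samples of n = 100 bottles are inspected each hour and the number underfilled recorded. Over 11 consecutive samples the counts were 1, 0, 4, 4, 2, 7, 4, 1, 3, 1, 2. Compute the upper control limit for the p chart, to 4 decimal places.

0.0744

p̄ = Σdᵢ / (k·n) = 29 / (11 × 100) = 0.02636
UCL = p̄ + 3·√(p̄(1−p̄)/n) = 0.02636 + 3 × √(0.02636×0.97364/100) = 0.02636 + 3 × 0.01602 = 0.07443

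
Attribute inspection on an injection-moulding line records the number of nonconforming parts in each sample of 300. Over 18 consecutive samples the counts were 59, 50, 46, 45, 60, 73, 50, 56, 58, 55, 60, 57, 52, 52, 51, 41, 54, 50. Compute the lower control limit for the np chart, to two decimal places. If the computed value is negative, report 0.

p̄ = Σdᵢ / (k·n) = 969 / (18 × 300) = 0.17944
LCL = np̄ − 3·√(np̄(1−p̄)) = 53.8333 − 3 × 6.6463 = 33.8944

33.89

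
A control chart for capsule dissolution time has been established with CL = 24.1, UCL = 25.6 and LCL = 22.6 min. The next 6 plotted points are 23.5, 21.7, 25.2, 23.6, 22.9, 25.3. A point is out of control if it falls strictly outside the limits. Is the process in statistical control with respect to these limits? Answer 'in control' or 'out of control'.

out of control

Compare each point to [22.6, 25.6]: sample 2 = 21.7 < LCL.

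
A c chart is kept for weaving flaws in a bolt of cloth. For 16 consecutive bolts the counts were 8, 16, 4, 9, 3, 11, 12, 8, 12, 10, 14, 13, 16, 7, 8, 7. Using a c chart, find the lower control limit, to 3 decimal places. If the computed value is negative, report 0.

0.448

c̄ = (8 + 16 + 4 + 9 + 3 + 11 + 12 + 8 + 12 + 10 + 14 + 13 + 16 + 7 + 8 + 7) / 16 = 158 / 16 = 9.8750
LCL = c̄ − 3√c̄ = 9.8750 − 3 × 3.1425 = 0.4476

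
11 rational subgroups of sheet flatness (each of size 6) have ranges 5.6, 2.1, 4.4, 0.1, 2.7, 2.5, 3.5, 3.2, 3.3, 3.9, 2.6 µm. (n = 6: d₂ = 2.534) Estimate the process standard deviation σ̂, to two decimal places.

1.22

R̄ = (5.6 + 2.1 + 4.4 + 0.1 + 2.7 + 2.5 + 3.5 + 3.2 + 3.3 + 3.9 + 2.6) / 11 = 3.0818
σ̂ = R̄ / d₂ = 3.0818 / 2.534 = 1.2162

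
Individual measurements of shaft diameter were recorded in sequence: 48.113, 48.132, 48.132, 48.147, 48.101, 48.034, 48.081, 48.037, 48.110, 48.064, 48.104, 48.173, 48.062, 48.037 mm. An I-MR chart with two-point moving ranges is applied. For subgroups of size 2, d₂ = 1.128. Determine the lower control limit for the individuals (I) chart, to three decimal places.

X̄ = (48.113 + 48.132 + 48.132 + 48.147 + 48.101 + 48.034 + 48.081 + 48.037 + 48.110 + 48.064 + 48.104 + 48.173 + 48.062 + 48.037) / 14 = 48.0948
Moving ranges: 0.019, 0.000, 0.015, 0.046, 0.067, 0.047, 0.044, 0.073, 0.046, 0.040, 0.069, 0.111, 0.025; M̄R̄ = 0.6020 / 13 = 0.0463
LCL = X̄ − 3·M̄R̄/d₂ = 48.0948 − 3 × 0.0463 / 1.128 = 47.9716

47.972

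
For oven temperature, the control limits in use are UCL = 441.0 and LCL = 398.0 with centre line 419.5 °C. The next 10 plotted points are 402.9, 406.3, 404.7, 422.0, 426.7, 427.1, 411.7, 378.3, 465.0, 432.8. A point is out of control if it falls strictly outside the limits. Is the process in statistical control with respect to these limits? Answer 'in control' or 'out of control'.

Compare each point to [398.0, 441.0]: sample 8 = 378.3 < LCL; sample 9 = 465.0 > UCL.

out of control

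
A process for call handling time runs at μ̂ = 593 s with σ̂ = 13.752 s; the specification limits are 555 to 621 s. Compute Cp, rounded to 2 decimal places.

0.80

Cp = (USL − LSL) / (6σ̂) = (621 − 555) / (6 × 13.752) = 66.0000 / 82.5120 = 0.7999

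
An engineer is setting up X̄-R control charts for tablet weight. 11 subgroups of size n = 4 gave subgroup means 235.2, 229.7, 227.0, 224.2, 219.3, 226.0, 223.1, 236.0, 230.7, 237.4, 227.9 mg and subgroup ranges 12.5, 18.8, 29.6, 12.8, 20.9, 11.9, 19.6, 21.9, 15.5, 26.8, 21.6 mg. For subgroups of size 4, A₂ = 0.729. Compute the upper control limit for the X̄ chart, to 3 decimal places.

242.816

X̄̄ = (235.2 + 229.7 + 227.0 + 224.2 + 219.3 + 226.0 + 223.1 + 236.0 + 230.7 + 237.4 + 227.9) / 11 = 2516.5000 / 11 = 228.7727
R̄ = (12.5 + 18.8 + 29.6 + 12.8 + 20.9 + 11.9 + 19.6 + 21.9 + 15.5 + 26.8 + 21.6) / 11 = 211.9000 / 11 = 19.2636
UCL = X̄̄ + A₂·R̄ = 228.7727 + 0.729 × 19.2636 = 242.8159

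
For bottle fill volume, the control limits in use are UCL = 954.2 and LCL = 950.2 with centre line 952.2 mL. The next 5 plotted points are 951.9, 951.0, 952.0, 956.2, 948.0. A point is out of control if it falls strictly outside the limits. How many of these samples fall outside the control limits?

Compare each point to [950.2, 954.2]: sample 4 = 956.2 > UCL; sample 5 = 948.0 < LCL.

2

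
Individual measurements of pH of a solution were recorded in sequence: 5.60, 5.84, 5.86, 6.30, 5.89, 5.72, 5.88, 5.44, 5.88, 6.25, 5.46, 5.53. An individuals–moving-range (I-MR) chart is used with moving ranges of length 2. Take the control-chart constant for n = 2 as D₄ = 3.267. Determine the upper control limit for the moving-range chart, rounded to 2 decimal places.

1.05

Moving ranges: 0.24, 0.02, 0.44, 0.41, 0.17, 0.16, 0.44, 0.44, 0.37, 0.79, 0.07; M̄R̄ = 3.5500 / 11 = 0.3227
UCL_MR = D₄·M̄R̄ = 3.267 × 0.3227 = 1.0543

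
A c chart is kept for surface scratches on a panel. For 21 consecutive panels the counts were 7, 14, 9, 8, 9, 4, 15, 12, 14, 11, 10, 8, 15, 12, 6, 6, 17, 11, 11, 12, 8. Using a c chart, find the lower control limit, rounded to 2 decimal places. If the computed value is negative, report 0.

c̄ = (7 + 14 + 9 + 8 + 9 + 4 + 15 + 12 + 14 + 11 + 10 + 8 + 15 + 12 + 6 + 6 + 17 + 11 + 11 + 12 + 8) / 21 = 219 / 21 = 10.4286
LCL = c̄ − 3√c̄ = 10.4286 − 3 × 3.2293 = 0.7406

0.74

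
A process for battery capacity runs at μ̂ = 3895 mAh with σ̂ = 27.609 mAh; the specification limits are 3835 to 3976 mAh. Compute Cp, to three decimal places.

Cp = (USL − LSL) / (6σ̂) = (3976 − 3835) / (6 × 27.609) = 141.0000 / 165.6540 = 0.8512

0.851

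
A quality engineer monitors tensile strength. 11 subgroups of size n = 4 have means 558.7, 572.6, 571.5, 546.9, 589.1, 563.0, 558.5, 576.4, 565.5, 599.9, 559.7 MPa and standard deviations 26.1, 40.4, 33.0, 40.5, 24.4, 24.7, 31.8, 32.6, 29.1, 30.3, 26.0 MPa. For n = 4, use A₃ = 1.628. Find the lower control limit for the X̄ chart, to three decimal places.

519.097

X̄̄ = (558.7 + 572.6 + 571.5 + 546.9 + 589.1 + 563.0 + 558.5 + 576.4 + 565.5 + 599.9 + 559.7) / 11 = 569.2545
s̄ = (26.1 + 40.4 + 33.0 + 40.5 + 24.4 + 24.7 + 31.8 + 32.6 + 29.1 + 30.3 + 26.0) / 11 = 30.8091
LCL = X̄̄ − A₃·s̄ = 569.2545 − 1.628 × 30.8091 = 519.0973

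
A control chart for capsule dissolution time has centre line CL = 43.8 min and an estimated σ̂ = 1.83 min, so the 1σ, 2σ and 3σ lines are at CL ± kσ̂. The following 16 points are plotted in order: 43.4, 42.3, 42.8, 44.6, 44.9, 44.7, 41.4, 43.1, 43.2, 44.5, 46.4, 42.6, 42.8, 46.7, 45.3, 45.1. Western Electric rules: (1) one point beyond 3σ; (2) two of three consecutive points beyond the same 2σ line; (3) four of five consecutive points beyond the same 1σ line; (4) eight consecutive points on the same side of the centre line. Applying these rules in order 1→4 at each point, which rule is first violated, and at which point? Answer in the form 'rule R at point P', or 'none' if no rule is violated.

Zone of each point (C = within 1σ̂, B = 1σ̂–2σ̂, A = 2σ̂–3σ̂, * = beyond 3σ̂; sign = side of CL): 1:-C, 2:-C, 3:-C, 4:+C, 5:+C, 6:+C, 7:-B, 8:-C, 9:-C, 10:+C, 11:+B, 12:-C, 13:-C, 14:+B, 15:+C, 16:+C
No rule fires across all 16 points.

none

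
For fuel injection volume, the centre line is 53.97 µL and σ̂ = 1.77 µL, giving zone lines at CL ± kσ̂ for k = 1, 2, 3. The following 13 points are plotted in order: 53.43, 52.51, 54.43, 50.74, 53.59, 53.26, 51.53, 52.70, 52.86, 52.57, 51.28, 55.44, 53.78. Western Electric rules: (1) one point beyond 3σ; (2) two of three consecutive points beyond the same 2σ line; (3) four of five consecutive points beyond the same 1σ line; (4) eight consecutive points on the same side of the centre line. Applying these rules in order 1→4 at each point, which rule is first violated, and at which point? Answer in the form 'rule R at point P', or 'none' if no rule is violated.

Zone of each point (C = within 1σ̂, B = 1σ̂–2σ̂, A = 2σ̂–3σ̂, * = beyond 3σ̂; sign = side of CL): 1:-C, 2:-C, 3:+C, 4:-B, 5:-C, 6:-C, 7:-B, 8:-C, 9:-C, 10:-C, 11:-B, 12:+C, 13:-C
Rule 4 (eight consecutive points on the same side of the centre line) is satisfied at point 11.

rule 4 at point 11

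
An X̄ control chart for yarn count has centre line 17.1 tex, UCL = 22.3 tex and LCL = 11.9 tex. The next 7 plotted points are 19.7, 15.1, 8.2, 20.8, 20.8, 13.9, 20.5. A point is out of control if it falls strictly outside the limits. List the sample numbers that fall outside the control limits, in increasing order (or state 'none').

3

Compare each point to [11.9, 22.3]: sample 3 = 8.2 < LCL.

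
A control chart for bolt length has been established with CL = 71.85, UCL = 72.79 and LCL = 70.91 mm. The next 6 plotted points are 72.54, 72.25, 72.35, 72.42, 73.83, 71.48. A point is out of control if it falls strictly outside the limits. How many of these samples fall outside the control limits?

1

Compare each point to [70.91, 72.79]: sample 5 = 73.83 > UCL.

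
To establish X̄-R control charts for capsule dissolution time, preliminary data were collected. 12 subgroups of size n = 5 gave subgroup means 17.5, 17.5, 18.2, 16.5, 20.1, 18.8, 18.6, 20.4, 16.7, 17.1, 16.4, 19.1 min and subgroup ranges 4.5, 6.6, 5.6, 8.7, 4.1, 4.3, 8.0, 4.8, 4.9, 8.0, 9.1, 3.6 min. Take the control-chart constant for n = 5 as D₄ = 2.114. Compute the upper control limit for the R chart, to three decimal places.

12.719

R̄ = (4.5 + 6.6 + 5.6 + 8.7 + 4.1 + 4.3 + 8.0 + 4.8 + 4.9 + 8.0 + 9.1 + 3.6) / 12 = 72.2000 / 12 = 6.0167
UCL_R = D₄·R̄ = 2.114 × 6.0167 = 12.7192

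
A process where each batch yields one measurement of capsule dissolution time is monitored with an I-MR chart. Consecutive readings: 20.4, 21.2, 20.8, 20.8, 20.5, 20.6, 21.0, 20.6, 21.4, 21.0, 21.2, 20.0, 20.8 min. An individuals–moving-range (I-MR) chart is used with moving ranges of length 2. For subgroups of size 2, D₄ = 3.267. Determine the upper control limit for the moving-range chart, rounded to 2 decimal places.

Moving ranges: 0.8, 0.4, 0.0, 0.3, 0.1, 0.4, 0.4, 0.8, 0.4, 0.2, 1.2, 0.8; M̄R̄ = 5.8000 / 12 = 0.4833
UCL_MR = D₄·M̄R̄ = 3.267 × 0.4833 = 1.5791

1.58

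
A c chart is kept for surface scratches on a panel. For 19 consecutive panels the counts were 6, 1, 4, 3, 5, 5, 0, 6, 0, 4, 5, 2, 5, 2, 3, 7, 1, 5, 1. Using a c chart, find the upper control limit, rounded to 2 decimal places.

8.97

c̄ = (6 + 1 + 4 + 3 + 5 + 5 + 0 + 6 + 0 + 4 + 5 + 2 + 5 + 2 + 3 + 7 + 1 + 5 + 1) / 19 = 65 / 19 = 3.4211
UCL = c̄ + 3√c̄ = 3.4211 + 3 × √3.4211 = 3.4211 + 3 × 1.8496 = 8.9699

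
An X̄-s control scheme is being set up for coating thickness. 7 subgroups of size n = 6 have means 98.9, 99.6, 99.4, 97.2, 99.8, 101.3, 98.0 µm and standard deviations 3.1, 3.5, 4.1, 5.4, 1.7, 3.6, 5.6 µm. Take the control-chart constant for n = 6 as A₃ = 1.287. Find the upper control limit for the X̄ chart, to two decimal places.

104.14

X̄̄ = (98.9 + 99.6 + 99.4 + 97.2 + 99.8 + 101.3 + 98.0) / 7 = 99.1714
s̄ = (3.1 + 3.5 + 4.1 + 5.4 + 1.7 + 3.6 + 5.6) / 7 = 3.8571
UCL = X̄̄ + A₃·s̄ = 99.1714 + 1.287 × 3.8571 = 104.1356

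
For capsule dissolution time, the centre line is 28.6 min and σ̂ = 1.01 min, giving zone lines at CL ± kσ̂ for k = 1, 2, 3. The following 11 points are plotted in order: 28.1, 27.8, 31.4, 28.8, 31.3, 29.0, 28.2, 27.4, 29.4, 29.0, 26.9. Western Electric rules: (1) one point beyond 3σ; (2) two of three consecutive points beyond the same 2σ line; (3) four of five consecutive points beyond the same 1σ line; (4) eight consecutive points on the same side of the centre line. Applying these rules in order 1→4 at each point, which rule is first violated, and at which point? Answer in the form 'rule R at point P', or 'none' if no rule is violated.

rule 2 at point 5

Zone of each point (C = within 1σ̂, B = 1σ̂–2σ̂, A = 2σ̂–3σ̂, * = beyond 3σ̂; sign = side of CL): 1:-C, 2:-C, 3:+A, 4:+C, 5:+A, 6:+C, 7:-C, 8:-B, 9:+C, 10:+C, 11:-B
Rule 2 (two of three consecutive points beyond the same 2σ limit) is satisfied at point 5.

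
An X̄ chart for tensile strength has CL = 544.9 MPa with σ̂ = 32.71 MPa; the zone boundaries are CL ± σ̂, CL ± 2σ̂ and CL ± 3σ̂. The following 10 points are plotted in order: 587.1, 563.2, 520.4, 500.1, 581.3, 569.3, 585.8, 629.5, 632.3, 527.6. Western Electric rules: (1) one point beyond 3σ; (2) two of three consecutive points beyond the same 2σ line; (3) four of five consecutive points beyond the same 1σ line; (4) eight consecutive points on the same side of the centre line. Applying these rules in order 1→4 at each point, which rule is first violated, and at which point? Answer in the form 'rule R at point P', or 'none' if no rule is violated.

rule 2 at point 9

Zone of each point (C = within 1σ̂, B = 1σ̂–2σ̂, A = 2σ̂–3σ̂, * = beyond 3σ̂; sign = side of CL): 1:+B, 2:+C, 3:-C, 4:-B, 5:+B, 6:+C, 7:+B, 8:+A, 9:+A, 10:-C
Rule 2 (two of three consecutive points beyond the same 2σ limit) is satisfied at point 9.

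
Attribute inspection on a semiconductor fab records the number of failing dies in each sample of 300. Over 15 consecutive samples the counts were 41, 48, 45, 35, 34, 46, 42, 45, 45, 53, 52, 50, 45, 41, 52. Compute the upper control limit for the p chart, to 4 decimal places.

0.2116

p̄ = Σdᵢ / (k·n) = 674 / (15 × 300) = 0.14978
UCL = p̄ + 3·√(p̄(1−p̄)/n) = 0.14978 + 3 × √(0.14978×0.85022/300) = 0.14978 + 3 × 0.02060 = 0.21159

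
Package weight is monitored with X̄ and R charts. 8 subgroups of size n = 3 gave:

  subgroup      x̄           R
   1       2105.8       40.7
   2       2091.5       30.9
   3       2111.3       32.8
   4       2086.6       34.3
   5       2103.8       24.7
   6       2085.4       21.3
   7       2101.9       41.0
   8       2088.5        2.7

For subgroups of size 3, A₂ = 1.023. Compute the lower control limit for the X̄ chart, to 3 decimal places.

X̄̄ = (2105.8 + 2091.5 + 2111.3 + 2086.6 + 2103.8 + 2085.4 + 2101.9 + 2088.5) / 8 = 16774.8000 / 8 = 2096.8500
R̄ = (40.7 + 30.9 + 32.8 + 34.3 + 24.7 + 21.3 + 41.0 + 2.7) / 8 = 228.4000 / 8 = 28.5500
LCL = X̄̄ − A₂·R̄ = 2096.8500 − 1.023 × 28.5500 = 2067.6433

2067.643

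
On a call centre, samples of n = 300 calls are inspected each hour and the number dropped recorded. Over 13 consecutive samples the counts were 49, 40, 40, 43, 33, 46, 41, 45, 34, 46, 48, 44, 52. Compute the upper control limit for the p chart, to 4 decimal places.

p̄ = Σdᵢ / (k·n) = 561 / (13 × 300) = 0.14385
UCL = p̄ + 3·√(p̄(1−p̄)/n) = 0.14385 + 3 × √(0.14385×0.85615/300) = 0.14385 + 3 × 0.02026 = 0.20463

0.2046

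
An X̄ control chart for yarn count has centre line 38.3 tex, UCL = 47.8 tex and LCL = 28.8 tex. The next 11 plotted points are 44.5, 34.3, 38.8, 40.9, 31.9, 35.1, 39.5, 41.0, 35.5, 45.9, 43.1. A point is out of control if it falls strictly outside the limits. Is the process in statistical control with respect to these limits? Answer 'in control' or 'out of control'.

All 11 points lie within [28.8, 47.8].

in control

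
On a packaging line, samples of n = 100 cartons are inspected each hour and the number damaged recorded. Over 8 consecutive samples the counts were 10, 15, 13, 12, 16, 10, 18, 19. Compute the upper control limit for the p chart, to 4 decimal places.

p̄ = Σdᵢ / (k·n) = 113 / (8 × 100) = 0.14125
UCL = p̄ + 3·√(p̄(1−p̄)/n) = 0.14125 + 3 × √(0.14125×0.85875/100) = 0.14125 + 3 × 0.03483 = 0.24573

0.2457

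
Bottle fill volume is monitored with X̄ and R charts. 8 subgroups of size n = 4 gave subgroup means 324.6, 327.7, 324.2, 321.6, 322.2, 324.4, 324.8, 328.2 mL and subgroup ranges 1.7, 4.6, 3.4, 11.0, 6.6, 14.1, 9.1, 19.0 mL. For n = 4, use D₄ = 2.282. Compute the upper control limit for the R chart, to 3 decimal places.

R̄ = (1.7 + 4.6 + 3.4 + 11.0 + 6.6 + 14.1 + 9.1 + 19.0) / 8 = 69.5000 / 8 = 8.6875
UCL_R = D₄·R̄ = 2.282 × 8.6875 = 19.8249

19.825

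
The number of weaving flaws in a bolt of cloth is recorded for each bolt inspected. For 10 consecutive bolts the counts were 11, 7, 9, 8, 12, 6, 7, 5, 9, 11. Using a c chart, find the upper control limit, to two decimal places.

17.25

c̄ = (11 + 7 + 9 + 8 + 12 + 6 + 7 + 5 + 9 + 11) / 10 = 85 / 10 = 8.5000
UCL = c̄ + 3√c̄ = 8.5000 + 3 × √8.5000 = 8.5000 + 3 × 2.9155 = 17.2464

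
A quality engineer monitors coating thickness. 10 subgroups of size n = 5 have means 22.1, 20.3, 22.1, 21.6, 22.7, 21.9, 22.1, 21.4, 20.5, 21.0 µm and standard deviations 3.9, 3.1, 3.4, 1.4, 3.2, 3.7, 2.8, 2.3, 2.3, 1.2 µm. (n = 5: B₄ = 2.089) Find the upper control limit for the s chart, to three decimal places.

s̄ = (3.9 + 3.1 + 3.4 + 1.4 + 3.2 + 3.7 + 2.8 + 2.3 + 2.3 + 1.2) / 10 = 2.7300
UCL_s = B₄·s̄ = 2.089 × 2.7300 = 5.7030

5.703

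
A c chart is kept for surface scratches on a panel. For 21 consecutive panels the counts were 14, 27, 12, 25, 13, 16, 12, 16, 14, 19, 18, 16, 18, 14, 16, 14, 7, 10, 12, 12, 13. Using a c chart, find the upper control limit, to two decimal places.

26.82

c̄ = (14 + 27 + 12 + 25 + 13 + 16 + 12 + 16 + 14 + 19 + 18 + 16 + 18 + 14 + 16 + 14 + 7 + 10 + 12 + 12 + 13) / 21 = 318 / 21 = 15.1429
UCL = c̄ + 3√c̄ = 15.1429 + 3 × √15.1429 = 15.1429 + 3 × 3.8914 = 26.8170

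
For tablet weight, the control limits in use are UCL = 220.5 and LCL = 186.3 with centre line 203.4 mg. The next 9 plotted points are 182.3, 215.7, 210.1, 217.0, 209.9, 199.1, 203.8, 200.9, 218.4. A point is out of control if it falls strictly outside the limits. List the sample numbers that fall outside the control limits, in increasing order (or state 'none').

1

Compare each point to [186.3, 220.5]: sample 1 = 182.3 < LCL.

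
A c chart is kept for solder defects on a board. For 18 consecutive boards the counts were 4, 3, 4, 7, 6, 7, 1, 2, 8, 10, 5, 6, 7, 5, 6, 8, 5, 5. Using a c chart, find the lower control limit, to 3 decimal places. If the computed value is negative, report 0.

0.000

c̄ = (4 + 3 + 4 + 7 + 6 + 7 + 1 + 2 + 8 + 10 + 5 + 6 + 7 + 5 + 6 + 8 + 5 + 5) / 18 = 99 / 18 = 5.5000
LCL = c̄ − 3√c̄ = 5.5000 − 3 × 2.3452 = -1.5356 → 0 (cannot be negative)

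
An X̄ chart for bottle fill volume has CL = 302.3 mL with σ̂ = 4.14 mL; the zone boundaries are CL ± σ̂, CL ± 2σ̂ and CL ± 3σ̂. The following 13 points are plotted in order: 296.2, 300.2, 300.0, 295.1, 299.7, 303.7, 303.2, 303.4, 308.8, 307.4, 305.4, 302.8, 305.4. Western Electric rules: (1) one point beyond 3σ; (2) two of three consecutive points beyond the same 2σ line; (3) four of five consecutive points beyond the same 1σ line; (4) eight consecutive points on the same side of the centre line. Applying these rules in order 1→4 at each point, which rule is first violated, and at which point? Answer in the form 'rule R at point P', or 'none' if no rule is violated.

rule 4 at point 13

Zone of each point (C = within 1σ̂, B = 1σ̂–2σ̂, A = 2σ̂–3σ̂, * = beyond 3σ̂; sign = side of CL): 1:-B, 2:-C, 3:-C, 4:-B, 5:-C, 6:+C, 7:+C, 8:+C, 9:+B, 10:+B, 11:+C, 12:+C, 13:+C
Rule 4 (eight consecutive points on the same side of the centre line) is satisfied at point 13.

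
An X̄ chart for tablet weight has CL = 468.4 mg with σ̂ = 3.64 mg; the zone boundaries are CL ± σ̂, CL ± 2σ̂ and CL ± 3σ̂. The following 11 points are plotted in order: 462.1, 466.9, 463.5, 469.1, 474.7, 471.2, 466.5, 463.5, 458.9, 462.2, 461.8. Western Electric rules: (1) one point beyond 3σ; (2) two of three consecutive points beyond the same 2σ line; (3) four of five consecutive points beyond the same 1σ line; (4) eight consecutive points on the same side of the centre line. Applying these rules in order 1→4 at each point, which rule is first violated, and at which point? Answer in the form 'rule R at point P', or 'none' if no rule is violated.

rule 3 at point 11

Zone of each point (C = within 1σ̂, B = 1σ̂–2σ̂, A = 2σ̂–3σ̂, * = beyond 3σ̂; sign = side of CL): 1:-B, 2:-C, 3:-B, 4:+C, 5:+B, 6:+C, 7:-C, 8:-B, 9:-A, 10:-B, 11:-B
Rule 3 (four of five consecutive points beyond the same 1σ limit) is satisfied at point 11.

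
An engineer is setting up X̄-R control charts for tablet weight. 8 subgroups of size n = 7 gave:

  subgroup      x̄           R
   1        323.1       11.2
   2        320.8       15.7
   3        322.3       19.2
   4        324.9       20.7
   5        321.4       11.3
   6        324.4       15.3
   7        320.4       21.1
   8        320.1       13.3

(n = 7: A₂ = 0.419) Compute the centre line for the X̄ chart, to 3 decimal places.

X̄̄ = (323.1 + 320.8 + 322.3 + 324.9 + 321.4 + 324.4 + 320.4 + 320.1) / 8 = 2577.4000 / 8 = 322.1750
CL = X̄̄ = 322.1750

322.175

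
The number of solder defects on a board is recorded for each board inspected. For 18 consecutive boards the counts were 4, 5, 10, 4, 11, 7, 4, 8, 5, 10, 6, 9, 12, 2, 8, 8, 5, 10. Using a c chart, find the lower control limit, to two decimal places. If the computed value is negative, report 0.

0.00

c̄ = (4 + 5 + 10 + 4 + 11 + 7 + 4 + 8 + 5 + 10 + 6 + 9 + 12 + 2 + 8 + 8 + 5 + 10) / 18 = 128 / 18 = 7.1111
LCL = c̄ − 3√c̄ = 7.1111 − 3 × 2.6667 = -0.8889 → 0 (cannot be negative)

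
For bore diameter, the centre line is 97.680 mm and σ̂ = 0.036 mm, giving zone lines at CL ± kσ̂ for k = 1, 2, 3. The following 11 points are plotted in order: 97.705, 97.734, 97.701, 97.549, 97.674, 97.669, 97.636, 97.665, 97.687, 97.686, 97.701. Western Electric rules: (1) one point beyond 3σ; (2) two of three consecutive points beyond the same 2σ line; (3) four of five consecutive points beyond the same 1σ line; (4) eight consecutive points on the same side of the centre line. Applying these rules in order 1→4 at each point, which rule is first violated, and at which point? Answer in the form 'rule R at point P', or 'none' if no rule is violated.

rule 1 at point 4

Zone of each point (C = within 1σ̂, B = 1σ̂–2σ̂, A = 2σ̂–3σ̂, * = beyond 3σ̂; sign = side of CL): 1:+C, 2:+B, 3:+C, 4:-*, 5:-C, 6:-C, 7:-B, 8:-C, 9:+C, 10:+C, 11:+C
Rule 1 (one point beyond the 3σ limits) is satisfied at point 4.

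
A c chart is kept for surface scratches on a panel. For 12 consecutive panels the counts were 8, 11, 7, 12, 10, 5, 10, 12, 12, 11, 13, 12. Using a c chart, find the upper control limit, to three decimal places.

19.855

c̄ = (8 + 11 + 7 + 12 + 10 + 5 + 10 + 12 + 12 + 11 + 13 + 12) / 12 = 123 / 12 = 10.2500
UCL = c̄ + 3√c̄ = 10.2500 + 3 × √10.2500 = 10.2500 + 3 × 3.2016 = 19.8547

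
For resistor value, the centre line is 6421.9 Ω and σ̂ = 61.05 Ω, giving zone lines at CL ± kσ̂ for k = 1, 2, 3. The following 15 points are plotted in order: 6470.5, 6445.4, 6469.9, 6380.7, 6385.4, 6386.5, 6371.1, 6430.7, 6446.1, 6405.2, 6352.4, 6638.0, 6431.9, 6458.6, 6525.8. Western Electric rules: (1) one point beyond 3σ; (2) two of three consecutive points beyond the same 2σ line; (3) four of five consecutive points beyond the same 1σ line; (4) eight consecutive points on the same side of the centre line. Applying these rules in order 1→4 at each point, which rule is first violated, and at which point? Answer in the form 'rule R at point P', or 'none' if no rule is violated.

Zone of each point (C = within 1σ̂, B = 1σ̂–2σ̂, A = 2σ̂–3σ̂, * = beyond 3σ̂; sign = side of CL): 1:+C, 2:+C, 3:+C, 4:-C, 5:-C, 6:-C, 7:-C, 8:+C, 9:+C, 10:-C, 11:-B, 12:+*, 13:+C, 14:+C, 15:+B
Rule 1 (one point beyond the 3σ limits) is satisfied at point 12.

rule 1 at point 12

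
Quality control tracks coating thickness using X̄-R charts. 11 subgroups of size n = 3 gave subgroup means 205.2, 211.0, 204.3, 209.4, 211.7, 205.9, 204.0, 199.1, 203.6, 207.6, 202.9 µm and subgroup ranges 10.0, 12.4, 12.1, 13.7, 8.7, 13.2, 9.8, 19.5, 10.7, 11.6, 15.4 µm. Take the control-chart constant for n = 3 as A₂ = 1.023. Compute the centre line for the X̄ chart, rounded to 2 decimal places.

205.88

X̄̄ = (205.2 + 211.0 + 204.3 + 209.4 + 211.7 + 205.9 + 204.0 + 199.1 + 203.6 + 207.6 + 202.9) / 11 = 2264.7000 / 11 = 205.8818
CL = X̄̄ = 205.8818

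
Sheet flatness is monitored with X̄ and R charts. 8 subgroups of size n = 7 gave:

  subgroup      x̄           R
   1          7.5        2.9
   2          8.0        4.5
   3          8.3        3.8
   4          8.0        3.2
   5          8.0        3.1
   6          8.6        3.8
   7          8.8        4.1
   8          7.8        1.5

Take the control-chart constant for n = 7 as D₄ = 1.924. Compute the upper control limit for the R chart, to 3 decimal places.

R̄ = (2.9 + 4.5 + 3.8 + 3.2 + 3.1 + 3.8 + 4.1 + 1.5) / 8 = 26.9000 / 8 = 3.3625
UCL_R = D₄·R̄ = 1.924 × 3.3625 = 6.4694

6.469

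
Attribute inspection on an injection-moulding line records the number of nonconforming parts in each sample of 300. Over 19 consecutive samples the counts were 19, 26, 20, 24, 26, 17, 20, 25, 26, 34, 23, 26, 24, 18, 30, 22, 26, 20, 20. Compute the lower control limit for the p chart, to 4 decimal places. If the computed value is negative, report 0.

p̄ = Σdᵢ / (k·n) = 446 / (19 × 300) = 0.07825
LCL = p̄ − 3·√(p̄(1−p̄)/n) = 0.07825 − 3 × 0.01551 = 0.03173

0.0317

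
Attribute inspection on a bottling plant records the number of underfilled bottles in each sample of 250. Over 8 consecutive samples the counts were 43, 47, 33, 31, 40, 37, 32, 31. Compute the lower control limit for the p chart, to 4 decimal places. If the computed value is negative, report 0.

0.0798

p̄ = Σdᵢ / (k·n) = 294 / (8 × 250) = 0.14700
LCL = p̄ − 3·√(p̄(1−p̄)/n) = 0.14700 − 3 × 0.02240 = 0.07981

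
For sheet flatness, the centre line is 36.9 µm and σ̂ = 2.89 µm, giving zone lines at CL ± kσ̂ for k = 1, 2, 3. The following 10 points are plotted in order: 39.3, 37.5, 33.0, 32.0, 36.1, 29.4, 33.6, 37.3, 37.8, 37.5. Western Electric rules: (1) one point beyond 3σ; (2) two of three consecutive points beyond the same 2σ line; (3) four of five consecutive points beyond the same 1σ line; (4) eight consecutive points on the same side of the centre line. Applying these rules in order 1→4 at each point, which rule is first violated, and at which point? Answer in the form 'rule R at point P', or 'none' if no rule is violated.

rule 3 at point 7

Zone of each point (C = within 1σ̂, B = 1σ̂–2σ̂, A = 2σ̂–3σ̂, * = beyond 3σ̂; sign = side of CL): 1:+C, 2:+C, 3:-B, 4:-B, 5:-C, 6:-A, 7:-B, 8:+C, 9:+C, 10:+C
Rule 3 (four of five consecutive points beyond the same 1σ limit) is satisfied at point 7.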